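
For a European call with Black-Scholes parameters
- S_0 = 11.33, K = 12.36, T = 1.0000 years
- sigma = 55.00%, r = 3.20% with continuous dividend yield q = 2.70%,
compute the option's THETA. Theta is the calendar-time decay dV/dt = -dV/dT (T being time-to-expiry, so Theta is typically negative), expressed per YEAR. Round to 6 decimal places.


Answer: Theta = -1.165158

Derivation:
d1 = 0.1258884055; d2 = -0.4241115945
phi(d1) = 0.3957935751; exp(-qT) = 0.9733612415; exp(-rT) = 0.9685065821
Theta = -S*exp(-qT)*phi(d1)*sigma/(2*sqrt(T)) - r*K*exp(-rT)*N(d2) + q*S*exp(-qT)*N(d1)
N(d1) = 0.5500898696; N(d2) = 0.3357422150; sqrt(T) = 1.0000000000
Term 1 = -11.3300 * 0.9733612415 * 0.3957935751 * 0.5500 / (2 * 1.0000000000) = -1.2003430790
Term 2 = -0.0320 * 12.3600 * 0.9685065821 * 0.3357422150 = -0.1286106630
Term 3 = 0.0270 * 11.3300 * 0.9733612415 * 0.5500898696 = 0.1637952752
Theta = -1.2003430790 + (-0.1286106630) + (0.1637952752) = -1.165158


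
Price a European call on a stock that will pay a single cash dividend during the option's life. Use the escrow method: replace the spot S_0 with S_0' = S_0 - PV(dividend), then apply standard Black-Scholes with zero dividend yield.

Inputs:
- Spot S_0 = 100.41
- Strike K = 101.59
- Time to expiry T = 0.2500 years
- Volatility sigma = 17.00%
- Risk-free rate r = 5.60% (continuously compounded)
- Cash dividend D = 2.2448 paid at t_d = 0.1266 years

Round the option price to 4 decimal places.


PV(D) = D * exp(-r * t_d) = 2.2448 * 0.99293547 = 2.22894155
S_0' = S_0 - PV(D) = 100.4100 - 2.22894155 = 98.18105845
d1 = (ln(S_0'/K) + (r + sigma^2/2)*T) / (sigma*sqrt(T)) = -0.19434466
d2 = d1 - sigma*sqrt(T) = -0.27934466
exp(-rT) = 0.98609754
N(d1) = 0.42295301; N(d2) = 0.38999017
C = S_0' * N(d1) - K * exp(-rT) * N(d2) = 98.18105845 * 0.42295301 - 101.5900 * 0.98609754 * 0.38999017 = 2.4577

Answer: Price = 2.4577


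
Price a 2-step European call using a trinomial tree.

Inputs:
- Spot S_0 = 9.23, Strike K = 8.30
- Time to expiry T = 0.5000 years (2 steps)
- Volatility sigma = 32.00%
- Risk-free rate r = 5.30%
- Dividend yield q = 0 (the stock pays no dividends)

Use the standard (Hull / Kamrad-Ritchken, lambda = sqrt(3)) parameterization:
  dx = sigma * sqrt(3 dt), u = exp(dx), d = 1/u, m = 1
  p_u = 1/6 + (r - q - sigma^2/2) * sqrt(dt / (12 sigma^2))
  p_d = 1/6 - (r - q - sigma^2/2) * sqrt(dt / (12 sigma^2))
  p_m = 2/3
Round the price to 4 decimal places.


dt = T/N = 0.250000; dx = sigma*sqrt(3*dt) = 0.277128
u = exp(dx) = 1.319335; d = 1/u = 0.757957
p_u = 0.167479, p_m = 0.666667, p_d = 0.165855
Discount per step: exp(-r*dt) = 0.986837
Stock lattice S(k, j) with j the centered position index:
  k=0: S(0,+0) = 9.2300
  k=1: S(1,-1) = 6.9959; S(1,+0) = 9.2300; S(1,+1) = 12.1775
  k=2: S(2,-2) = 5.3026; S(2,-1) = 6.9959; S(2,+0) = 9.2300; S(2,+1) = 12.1775; S(2,+2) = 16.0662
Terminal payoffs V(N, j) = max(S_T - K, 0):
  V(2,-2) = 0.000000; V(2,-1) = 0.000000; V(2,+0) = 0.930000; V(2,+1) = 3.877466; V(2,+2) = 7.766162
Backward induction: V(k, j) = exp(-r*dt) * [p_u * V(k+1, j+1) + p_m * V(k+1, j) + p_d * V(k+1, j-1)]
  V(1,-1) = exp(-r*dt) * [p_u*0.930000 + p_m*0.000000 + p_d*0.000000] = 0.153705
  V(1,+0) = exp(-r*dt) * [p_u*3.877466 + p_m*0.930000 + p_d*0.000000] = 1.252684
  V(1,+1) = exp(-r*dt) * [p_u*7.766162 + p_m*3.877466 + p_d*0.930000] = 3.986712
  V(0,+0) = exp(-r*dt) * [p_u*3.986712 + p_m*1.252684 + p_d*0.153705] = 1.508188

Answer: Price = V(0,0) = 1.5082


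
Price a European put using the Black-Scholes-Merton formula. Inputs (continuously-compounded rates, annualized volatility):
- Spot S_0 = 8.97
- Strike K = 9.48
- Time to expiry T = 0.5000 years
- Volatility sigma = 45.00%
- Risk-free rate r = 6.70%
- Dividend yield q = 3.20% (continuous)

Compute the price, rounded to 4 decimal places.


Answer: Price = 1.3154

Derivation:
d1 = (ln(S/K) + (r - q + 0.5*sigma^2) * T) / (sigma * sqrt(T)) = 0.04030936
d2 = d1 - sigma * sqrt(T) = -0.27788869
exp(-rT) = 0.96705491; exp(-qT) = 0.98412732
P = K * exp(-rT) * N(-d2) - S_0 * exp(-qT) * N(-d1)
N(-d1) = 0.48392325; N(-d2) = 0.60945110
P = 9.4800 * 0.96705491 * 0.60945110 - 8.9700 * 0.98412732 * 0.48392325 = 1.3154


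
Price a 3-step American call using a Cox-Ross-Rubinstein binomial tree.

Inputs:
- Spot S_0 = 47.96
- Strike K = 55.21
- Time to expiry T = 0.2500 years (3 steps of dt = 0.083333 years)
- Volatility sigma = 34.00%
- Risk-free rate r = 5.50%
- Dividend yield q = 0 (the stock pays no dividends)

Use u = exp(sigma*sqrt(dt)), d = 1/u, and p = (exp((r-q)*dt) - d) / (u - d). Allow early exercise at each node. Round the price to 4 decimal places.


Answer: Price = V(0,0) = 1.1229

Derivation:
dt = T/N = 0.083333
u = exp(sigma*sqrt(dt)) = 1.103128; d = 1/u = 0.906513
p = (exp((r-q)*dt) - d) / (u - d) = 0.498847
Discount per step: exp(-r*dt) = 0.995427
Stock lattice S(k, i) with i counting down-moves:
  k=0: S(0,0) = 47.9600
  k=1: S(1,0) = 52.9060; S(1,1) = 43.4764
  k=2: S(2,0) = 58.3621; S(2,1) = 47.9600; S(2,2) = 39.4119
  k=3: S(3,0) = 64.3808; S(3,1) = 52.9060; S(3,2) = 43.4764; S(3,3) = 35.7274
Terminal payoffs V(N, i) = max(S_T - K, 0):
  V(3,0) = 9.170833; V(3,1) = 0.000000; V(3,2) = 0.000000; V(3,3) = 0.000000
Backward induction: V(k, i) = exp(-r*dt) * [p * V(k+1, i) + (1-p) * V(k+1, i+1)]; then take max(V_cont, immediate exercise) for American.
  V(2,0) = exp(-r*dt) * [p*9.170833 + (1-p)*0.000000] = 4.553923; exercise = 3.152083; V(2,0) = max -> 4.553923
  V(2,1) = exp(-r*dt) * [p*0.000000 + (1-p)*0.000000] = 0.000000; exercise = 0.000000; V(2,1) = max -> 0.000000
  V(2,2) = exp(-r*dt) * [p*0.000000 + (1-p)*0.000000] = 0.000000; exercise = 0.000000; V(2,2) = max -> 0.000000
  V(1,0) = exp(-r*dt) * [p*4.553923 + (1-p)*0.000000] = 2.261323; exercise = 0.000000; V(1,0) = max -> 2.261323
  V(1,1) = exp(-r*dt) * [p*0.000000 + (1-p)*0.000000] = 0.000000; exercise = 0.000000; V(1,1) = max -> 0.000000
  V(0,0) = exp(-r*dt) * [p*2.261323 + (1-p)*0.000000] = 1.122896; exercise = 0.000000; V(0,0) = max -> 1.122896


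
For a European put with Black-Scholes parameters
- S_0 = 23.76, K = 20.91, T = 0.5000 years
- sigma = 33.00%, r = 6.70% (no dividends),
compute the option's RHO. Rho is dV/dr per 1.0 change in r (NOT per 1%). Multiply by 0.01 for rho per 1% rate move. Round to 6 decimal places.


d1 = 0.8078201331; d2 = 0.5744748953
phi(d1) = 0.2878760663; exp(-qT) = 1.0000000000; exp(-rT) = 0.9670549112
N(-d2) = 0.2828232420
Rho = -K*T*exp(-rT)*N(-d2) = -20.9100 * 0.5000 * 0.9670549112 * 0.2828232420 = -2.859501

Answer: Rho = -2.859501


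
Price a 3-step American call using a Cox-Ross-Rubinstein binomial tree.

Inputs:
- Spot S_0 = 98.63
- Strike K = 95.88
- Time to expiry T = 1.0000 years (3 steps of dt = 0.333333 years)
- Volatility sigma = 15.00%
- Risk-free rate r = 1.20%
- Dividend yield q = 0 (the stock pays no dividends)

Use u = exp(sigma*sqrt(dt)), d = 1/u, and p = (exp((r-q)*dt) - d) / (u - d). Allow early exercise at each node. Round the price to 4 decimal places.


dt = T/N = 0.333333
u = exp(sigma*sqrt(dt)) = 1.090463; d = 1/u = 0.917042
p = (exp((r-q)*dt) - d) / (u - d) = 0.501474
Discount per step: exp(-r*dt) = 0.996008
Stock lattice S(k, i) with i counting down-moves:
  k=0: S(0,0) = 98.6300
  k=1: S(1,0) = 107.5524; S(1,1) = 90.4478
  k=2: S(2,0) = 117.2819; S(2,1) = 98.6300; S(2,2) = 82.9444
  k=3: S(3,0) = 127.8916; S(3,1) = 107.5524; S(3,2) = 90.4478; S(3,3) = 76.0634
Terminal payoffs V(N, i) = max(S_T - K, 0):
  V(3,0) = 32.011608; V(3,1) = 11.672383; V(3,2) = 0.000000; V(3,3) = 0.000000
Backward induction: V(k, i) = exp(-r*dt) * [p * V(k+1, i) + (1-p) * V(k+1, i+1)]; then take max(V_cont, immediate exercise) for American.
  V(2,0) = exp(-r*dt) * [p*32.011608 + (1-p)*11.672383] = 21.784668; exercise = 21.401914; V(2,0) = max -> 21.784668
  V(2,1) = exp(-r*dt) * [p*11.672383 + (1-p)*0.000000] = 5.830033; exercise = 2.750000; V(2,1) = max -> 5.830033
  V(2,2) = exp(-r*dt) * [p*0.000000 + (1-p)*0.000000] = 0.000000; exercise = 0.000000; V(2,2) = max -> 0.000000
  V(1,0) = exp(-r*dt) * [p*21.784668 + (1-p)*5.830033] = 13.775658; exercise = 11.672383; V(1,0) = max -> 13.775658
  V(1,1) = exp(-r*dt) * [p*5.830033 + (1-p)*0.000000] = 2.911940; exercise = 0.000000; V(1,1) = max -> 2.911940
  V(0,0) = exp(-r*dt) * [p*13.775658 + (1-p)*2.911940] = 8.326443; exercise = 2.750000; V(0,0) = max -> 8.326443

Answer: Price = V(0,0) = 8.3264


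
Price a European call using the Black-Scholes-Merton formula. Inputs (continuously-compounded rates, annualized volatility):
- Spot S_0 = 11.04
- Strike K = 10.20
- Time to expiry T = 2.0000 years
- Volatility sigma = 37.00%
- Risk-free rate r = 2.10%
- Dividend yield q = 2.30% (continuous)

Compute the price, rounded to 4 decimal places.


Answer: Price = 2.5001

Derivation:
d1 = (ln(S/K) + (r - q + 0.5*sigma^2) * T) / (sigma * sqrt(T)) = 0.40522440
d2 = d1 - sigma * sqrt(T) = -0.11803462
exp(-rT) = 0.95886978; exp(-qT) = 0.95504196
C = S_0 * exp(-qT) * N(d1) - K * exp(-rT) * N(d2)
N(d1) = 0.65734371; N(d2) = 0.45302011
C = 11.0400 * 0.95504196 * 0.65734371 - 10.2000 * 0.95886978 * 0.45302011 = 2.5001


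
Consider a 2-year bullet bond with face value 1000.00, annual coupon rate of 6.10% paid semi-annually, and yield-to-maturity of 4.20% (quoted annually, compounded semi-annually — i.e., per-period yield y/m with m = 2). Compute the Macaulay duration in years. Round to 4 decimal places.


Answer: Macaulay duration = 1.9147 years

Derivation:
Coupon per period c = face * coupon_rate / m = 30.500000
Periods per year m = 2; per-period yield y/m = 0.021000
Number of cashflows N = 4
Cashflows (t years, CF_t, discount factor 1/(1+y/m)^(m*t), PV):
  t = 0.5000: CF_t = 30.500000, DF = 0.979432, PV = 29.872674
  t = 1.0000: CF_t = 30.500000, DF = 0.959287, PV = 29.258251
  t = 1.5000: CF_t = 30.500000, DF = 0.939556, PV = 28.656465
  t = 2.0000: CF_t = 1030.500000, DF = 0.920231, PV = 948.298422
Price P = sum_t PV_t = 1036.085811
Macaulay numerator sum_t t * PV_t:
  t * PV_t at t = 0.5000: 14.936337
  t * PV_t at t = 1.0000: 29.258251
  t * PV_t at t = 1.5000: 42.984697
  t * PV_t at t = 2.0000: 1896.596844
Macaulay duration D = (sum_t t * PV_t) / P = 1983.776128 / 1036.085811 = 1.914683


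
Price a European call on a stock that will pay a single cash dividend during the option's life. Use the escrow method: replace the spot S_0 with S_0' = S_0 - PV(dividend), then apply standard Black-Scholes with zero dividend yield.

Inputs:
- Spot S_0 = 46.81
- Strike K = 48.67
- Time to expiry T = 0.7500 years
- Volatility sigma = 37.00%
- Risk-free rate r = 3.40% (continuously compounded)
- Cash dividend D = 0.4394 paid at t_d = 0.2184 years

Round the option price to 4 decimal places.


PV(D) = D * exp(-r * t_d) = 0.4394 * 0.99260190 = 0.43614928
S_0' = S_0 - PV(D) = 46.8100 - 0.43614928 = 46.37385072
d1 = (ln(S_0'/K) + (r + sigma^2/2)*T) / (sigma*sqrt(T)) = 0.08897565
d2 = d1 - sigma*sqrt(T) = -0.23145375
exp(-rT) = 0.97482238
N(d1) = 0.53544937; N(d2) = 0.40848116
C = S_0' * N(d1) - K * exp(-rT) * N(d2) = 46.37385072 * 0.53544937 - 48.6700 * 0.97482238 * 0.40848116 = 5.4506

Answer: Price = 5.4506


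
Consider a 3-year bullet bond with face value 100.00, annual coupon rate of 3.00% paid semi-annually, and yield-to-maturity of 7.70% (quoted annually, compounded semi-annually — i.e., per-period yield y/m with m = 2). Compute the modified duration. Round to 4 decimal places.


Coupon per period c = face * coupon_rate / m = 1.500000
Periods per year m = 2; per-period yield y/m = 0.038500
Number of cashflows N = 6
Cashflows (t years, CF_t, discount factor 1/(1+y/m)^(m*t), PV):
  t = 0.5000: CF_t = 1.500000, DF = 0.962927, PV = 1.444391
  t = 1.0000: CF_t = 1.500000, DF = 0.927229, PV = 1.390843
  t = 1.5000: CF_t = 1.500000, DF = 0.892854, PV = 1.339281
  t = 2.0000: CF_t = 1.500000, DF = 0.859754, PV = 1.289630
  t = 2.5000: CF_t = 1.500000, DF = 0.827880, PV = 1.241820
  t = 3.0000: CF_t = 101.500000, DF = 0.797188, PV = 80.914627
Price P = sum_t PV_t = 87.620593
First compute Macaulay numerator sum_t t * PV_t:
  t * PV_t at t = 0.5000: 0.722195
  t * PV_t at t = 1.0000: 1.390843
  t * PV_t at t = 1.5000: 2.008922
  t * PV_t at t = 2.0000: 2.579261
  t * PV_t at t = 2.5000: 3.104551
  t * PV_t at t = 3.0000: 242.743881
Macaulay duration D = 252.549653 / 87.620593 = 2.882309
Modified duration = D / (1 + y/m) = 2.882309 / (1 + 0.038500) = 2.775454

Answer: Modified duration = 2.7755


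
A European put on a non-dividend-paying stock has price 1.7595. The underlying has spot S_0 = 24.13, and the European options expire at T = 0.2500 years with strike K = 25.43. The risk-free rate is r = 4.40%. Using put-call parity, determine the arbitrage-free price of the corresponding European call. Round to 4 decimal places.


Put-call parity: C - P = S_0 * exp(-qT) - K * exp(-rT).
S_0 * exp(-qT) = 24.1300 * 1.00000000 = 24.13000000
K * exp(-rT) = 25.4300 * 0.98906028 = 25.15180289
C = P + S*exp(-qT) - K*exp(-rT)
C = 1.7595 + 24.13000000 - 25.15180289 = 0.7377

Answer: Call price = 0.7377


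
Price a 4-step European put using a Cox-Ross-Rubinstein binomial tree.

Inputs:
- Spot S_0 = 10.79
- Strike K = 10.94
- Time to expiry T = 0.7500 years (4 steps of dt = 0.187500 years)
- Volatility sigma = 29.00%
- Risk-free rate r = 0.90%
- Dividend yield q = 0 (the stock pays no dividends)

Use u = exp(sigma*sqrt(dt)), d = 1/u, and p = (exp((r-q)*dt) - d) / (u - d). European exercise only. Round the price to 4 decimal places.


Answer: Price = V(0,0) = 1.0820

Derivation:
dt = T/N = 0.187500
u = exp(sigma*sqrt(dt)) = 1.133799; d = 1/u = 0.881991
p = (exp((r-q)*dt) - d) / (u - d) = 0.475355
Discount per step: exp(-r*dt) = 0.998314
Stock lattice S(k, i) with i counting down-moves:
  k=0: S(0,0) = 10.7900
  k=1: S(1,0) = 12.2337; S(1,1) = 9.5167
  k=2: S(2,0) = 13.8705; S(2,1) = 10.7900; S(2,2) = 8.3936
  k=3: S(3,0) = 15.7264; S(3,1) = 12.2337; S(3,2) = 9.5167; S(3,3) = 7.4031
  k=4: S(4,0) = 17.8306; S(4,1) = 13.8705; S(4,2) = 10.7900; S(4,3) = 8.3936; S(4,4) = 6.5295
Terminal payoffs V(N, i) = max(K - S_T, 0):
  V(4,0) = 0.000000; V(4,1) = 0.000000; V(4,2) = 0.150000; V(4,3) = 2.546376; V(4,4) = 4.410535
Backward induction: V(k, i) = exp(-r*dt) * [p * V(k+1, i) + (1-p) * V(k+1, i+1)].
  V(3,0) = exp(-r*dt) * [p*0.000000 + (1-p)*0.000000] = 0.000000
  V(3,1) = exp(-r*dt) * [p*0.000000 + (1-p)*0.150000] = 0.078564
  V(3,2) = exp(-r*dt) * [p*0.150000 + (1-p)*2.546376] = 1.404874
  V(3,3) = exp(-r*dt) * [p*2.546376 + (1-p)*4.410535] = 3.518455
  V(2,0) = exp(-r*dt) * [p*0.000000 + (1-p)*0.078564] = 0.041149
  V(2,1) = exp(-r*dt) * [p*0.078564 + (1-p)*1.404874] = 0.773100
  V(2,2) = exp(-r*dt) * [p*1.404874 + (1-p)*3.518455] = 2.509515
  V(1,0) = exp(-r*dt) * [p*0.041149 + (1-p)*0.773100] = 0.424447
  V(1,1) = exp(-r*dt) * [p*0.773100 + (1-p)*2.509515] = 1.681262
  V(0,0) = exp(-r*dt) * [p*0.424447 + (1-p)*1.681262] = 1.082001


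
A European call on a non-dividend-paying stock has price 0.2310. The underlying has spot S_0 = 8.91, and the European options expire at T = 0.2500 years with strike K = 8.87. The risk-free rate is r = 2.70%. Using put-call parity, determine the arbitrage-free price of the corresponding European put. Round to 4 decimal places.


Answer: Put price = 0.1313

Derivation:
Put-call parity: C - P = S_0 * exp(-qT) - K * exp(-rT).
S_0 * exp(-qT) = 8.9100 * 1.00000000 = 8.91000000
K * exp(-rT) = 8.8700 * 0.99327273 = 8.81032912
P = C - S*exp(-qT) + K*exp(-rT)
P = 0.2310 - 8.91000000 + 8.81032912 = 0.1313


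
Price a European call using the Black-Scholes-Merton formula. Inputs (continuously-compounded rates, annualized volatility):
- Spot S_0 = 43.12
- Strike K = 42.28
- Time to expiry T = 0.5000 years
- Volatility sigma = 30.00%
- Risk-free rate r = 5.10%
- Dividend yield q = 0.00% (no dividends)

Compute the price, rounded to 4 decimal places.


d1 = (ln(S/K) + (r - q + 0.5*sigma^2) * T) / (sigma * sqrt(T)) = 0.31901248
d2 = d1 - sigma * sqrt(T) = 0.10688044
exp(-rT) = 0.97482238; exp(-qT) = 1.00000000
C = S_0 * exp(-qT) * N(d1) - K * exp(-rT) * N(d2)
N(d1) = 0.62514147; N(d2) = 0.54255809
C = 43.1200 * 1.00000000 * 0.62514147 - 42.2800 * 0.97482238 * 0.54255809 = 4.5943

Answer: Price = 4.5943


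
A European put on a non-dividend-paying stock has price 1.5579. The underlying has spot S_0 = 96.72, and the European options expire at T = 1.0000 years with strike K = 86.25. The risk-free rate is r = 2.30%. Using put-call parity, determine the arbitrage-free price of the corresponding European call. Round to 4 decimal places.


Answer: Call price = 13.9890

Derivation:
Put-call parity: C - P = S_0 * exp(-qT) - K * exp(-rT).
S_0 * exp(-qT) = 96.7200 * 1.00000000 = 96.72000000
K * exp(-rT) = 86.2500 * 0.97726248 = 84.28888923
C = P + S*exp(-qT) - K*exp(-rT)
C = 1.5579 + 96.72000000 - 84.28888923 = 13.9890


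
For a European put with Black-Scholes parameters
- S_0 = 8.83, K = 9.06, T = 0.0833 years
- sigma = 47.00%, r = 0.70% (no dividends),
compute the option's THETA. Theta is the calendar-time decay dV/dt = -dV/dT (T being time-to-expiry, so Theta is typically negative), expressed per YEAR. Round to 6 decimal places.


d1 = -0.1174382593; d2 = -0.2530884344
phi(d1) = 0.3962006890; exp(-qT) = 1.0000000000; exp(-rT) = 0.9994170700
Theta = -S*exp(-qT)*phi(d1)*sigma/(2*sqrt(T)) + r*K*exp(-rT)*N(-d2) - q*S*exp(-qT)*N(-d1)
N(-d1) = 0.5467436164; N(-d2) = 0.5999000620; sqrt(T) = 0.2886173938
Term 1 = -8.8300 * 1.0000000000 * 0.3962006890 * 0.4700 / (2 * 0.2886173938) = -2.8485332394
Term 2 = 0.0070 * 9.0600 * 0.9994170700 * 0.5999000620 = 0.0380234840
Term 3 = 0 (no dividend yield, q = 0)
Theta = -2.8485332394 + (0.0380234840) + (0.0000000000) = -2.810510

Answer: Theta = -2.810510


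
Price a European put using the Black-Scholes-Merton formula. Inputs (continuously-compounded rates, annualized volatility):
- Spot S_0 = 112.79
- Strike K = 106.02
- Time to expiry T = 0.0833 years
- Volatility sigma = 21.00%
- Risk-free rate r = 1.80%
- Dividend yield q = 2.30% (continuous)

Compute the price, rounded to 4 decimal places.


d1 = (ln(S/K) + (r - q + 0.5*sigma^2) * T) / (sigma * sqrt(T)) = 1.04472125
d2 = d1 - sigma * sqrt(T) = 0.98411160
exp(-rT) = 0.99850172; exp(-qT) = 0.99808593
P = K * exp(-rT) * N(-d2) - S_0 * exp(-qT) * N(-d1)
N(-d1) = 0.14807591; N(-d2) = 0.16253032
P = 106.0200 * 0.99850172 * 0.16253032 - 112.7900 * 0.99808593 * 0.14807591 = 0.5361

Answer: Price = 0.5361


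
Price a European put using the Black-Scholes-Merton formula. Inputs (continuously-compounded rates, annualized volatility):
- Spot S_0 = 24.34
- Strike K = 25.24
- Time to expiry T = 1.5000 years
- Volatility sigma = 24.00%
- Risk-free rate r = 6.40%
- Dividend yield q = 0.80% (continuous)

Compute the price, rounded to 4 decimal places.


d1 = (ln(S/K) + (r - q + 0.5*sigma^2) * T) / (sigma * sqrt(T)) = 0.30921763
d2 = d1 - sigma * sqrt(T) = 0.01527886
exp(-rT) = 0.90846402; exp(-qT) = 0.98807171
P = K * exp(-rT) * N(-d2) - S_0 * exp(-qT) * N(-d1)
N(-d1) = 0.37857799; N(-d2) = 0.49390485
P = 25.2400 * 0.90846402 * 0.49390485 - 24.3400 * 0.98807171 * 0.37857799 = 2.2204

Answer: Price = 2.2204


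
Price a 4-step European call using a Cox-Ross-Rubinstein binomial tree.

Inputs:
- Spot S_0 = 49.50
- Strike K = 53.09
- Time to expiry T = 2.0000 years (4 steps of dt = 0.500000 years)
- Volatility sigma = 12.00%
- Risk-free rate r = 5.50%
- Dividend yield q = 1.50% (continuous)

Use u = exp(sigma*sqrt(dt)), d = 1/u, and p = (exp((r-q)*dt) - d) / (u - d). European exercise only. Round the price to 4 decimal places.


dt = T/N = 0.500000
u = exp(sigma*sqrt(dt)) = 1.088557; d = 1/u = 0.918647
p = (exp((r-q)*dt) - d) / (u - d) = 0.597694
Discount per step: exp(-r*dt) = 0.972875
Stock lattice S(k, i) with i counting down-moves:
  k=0: S(0,0) = 49.5000
  k=1: S(1,0) = 53.8836; S(1,1) = 45.4731
  k=2: S(2,0) = 58.6553; S(2,1) = 49.5000; S(2,2) = 41.7737
  k=3: S(3,0) = 63.8497; S(3,1) = 53.8836; S(3,2) = 45.4731; S(3,3) = 38.3753
  k=4: S(4,0) = 69.5040; S(4,1) = 58.6553; S(4,2) = 49.5000; S(4,3) = 41.7737; S(4,4) = 35.2534
Terminal payoffs V(N, i) = max(S_T - K, 0):
  V(4,0) = 16.413974; V(4,1) = 5.565321; V(4,2) = 0.000000; V(4,3) = 0.000000; V(4,4) = 0.000000
Backward induction: V(k, i) = exp(-r*dt) * [p * V(k+1, i) + (1-p) * V(k+1, i+1)].
  V(3,0) = exp(-r*dt) * [p*16.413974 + (1-p)*5.565321] = 11.722653
  V(3,1) = exp(-r*dt) * [p*5.565321 + (1-p)*0.000000] = 3.236132
  V(3,2) = exp(-r*dt) * [p*0.000000 + (1-p)*0.000000] = 0.000000
  V(3,3) = exp(-r*dt) * [p*0.000000 + (1-p)*0.000000] = 0.000000
  V(2,0) = exp(-r*dt) * [p*11.722653 + (1-p)*3.236132] = 8.083107
  V(2,1) = exp(-r*dt) * [p*3.236132 + (1-p)*0.000000] = 1.881752
  V(2,2) = exp(-r*dt) * [p*0.000000 + (1-p)*0.000000] = 0.000000
  V(1,0) = exp(-r*dt) * [p*8.083107 + (1-p)*1.881752] = 5.436683
  V(1,1) = exp(-r*dt) * [p*1.881752 + (1-p)*0.000000] = 1.094204
  V(0,0) = exp(-r*dt) * [p*5.436683 + (1-p)*1.094204] = 3.589596

Answer: Price = V(0,0) = 3.5896


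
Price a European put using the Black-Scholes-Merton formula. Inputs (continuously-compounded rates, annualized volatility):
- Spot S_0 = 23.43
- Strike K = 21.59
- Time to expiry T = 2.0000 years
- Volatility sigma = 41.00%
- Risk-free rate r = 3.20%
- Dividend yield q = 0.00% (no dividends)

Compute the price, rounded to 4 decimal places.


d1 = (ln(S/K) + (r - q + 0.5*sigma^2) * T) / (sigma * sqrt(T)) = 0.54134544
d2 = d1 - sigma * sqrt(T) = -0.03848212
exp(-rT) = 0.93800500; exp(-qT) = 1.00000000
P = K * exp(-rT) * N(-d2) - S_0 * exp(-qT) * N(-d1)
N(-d1) = 0.29413475; N(-d2) = 0.51534836
P = 21.5900 * 0.93800500 * 0.51534836 - 23.4300 * 1.00000000 * 0.29413475 = 3.5450

Answer: Price = 3.5450


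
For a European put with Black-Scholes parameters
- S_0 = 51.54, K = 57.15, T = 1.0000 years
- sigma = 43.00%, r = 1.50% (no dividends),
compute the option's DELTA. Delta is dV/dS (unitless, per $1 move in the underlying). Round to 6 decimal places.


Answer: Delta = -0.496169

Derivation:
d1 = 0.0096018953; d2 = -0.4203981047
phi(d1) = 0.3989238903; exp(-qT) = 1.0000000000; exp(-rT) = 0.9851119396
N(-d1) = 0.4961694568
Delta = -exp(-qT) * N(-d1) = -1.0000000000 * 0.4961694568 = -0.496169


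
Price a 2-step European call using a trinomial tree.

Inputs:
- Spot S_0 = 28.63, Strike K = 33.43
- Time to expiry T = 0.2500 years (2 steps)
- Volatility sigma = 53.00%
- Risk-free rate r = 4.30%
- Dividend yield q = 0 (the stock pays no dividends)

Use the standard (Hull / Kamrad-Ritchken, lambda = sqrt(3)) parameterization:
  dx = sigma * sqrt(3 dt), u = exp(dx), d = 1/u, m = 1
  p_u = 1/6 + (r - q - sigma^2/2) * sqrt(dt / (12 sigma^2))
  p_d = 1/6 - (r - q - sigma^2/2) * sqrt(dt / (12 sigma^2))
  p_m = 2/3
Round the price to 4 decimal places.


dt = T/N = 0.125000; dx = sigma*sqrt(3*dt) = 0.324557
u = exp(dx) = 1.383418; d = 1/u = 0.722847
p_u = 0.147901, p_m = 0.666667, p_d = 0.185433
Discount per step: exp(-r*dt) = 0.994639
Stock lattice S(k, j) with j the centered position index:
  k=0: S(0,+0) = 28.6300
  k=1: S(1,-1) = 20.6951; S(1,+0) = 28.6300; S(1,+1) = 39.6073
  k=2: S(2,-2) = 14.9594; S(2,-1) = 20.6951; S(2,+0) = 28.6300; S(2,+1) = 39.6073; S(2,+2) = 54.7934
Terminal payoffs V(N, j) = max(S_T - K, 0):
  V(2,-2) = 0.000000; V(2,-1) = 0.000000; V(2,+0) = 0.000000; V(2,+1) = 6.177263; V(2,+2) = 21.363408
Backward induction: V(k, j) = exp(-r*dt) * [p_u * V(k+1, j+1) + p_m * V(k+1, j) + p_d * V(k+1, j-1)]
  V(1,-1) = exp(-r*dt) * [p_u*0.000000 + p_m*0.000000 + p_d*0.000000] = 0.000000
  V(1,+0) = exp(-r*dt) * [p_u*6.177263 + p_m*0.000000 + p_d*0.000000] = 0.908724
  V(1,+1) = exp(-r*dt) * [p_u*21.363408 + p_m*6.177263 + p_d*0.000000] = 7.238825
  V(0,+0) = exp(-r*dt) * [p_u*7.238825 + p_m*0.908724 + p_d*0.000000] = 1.667457

Answer: Price = V(0,0) = 1.6675


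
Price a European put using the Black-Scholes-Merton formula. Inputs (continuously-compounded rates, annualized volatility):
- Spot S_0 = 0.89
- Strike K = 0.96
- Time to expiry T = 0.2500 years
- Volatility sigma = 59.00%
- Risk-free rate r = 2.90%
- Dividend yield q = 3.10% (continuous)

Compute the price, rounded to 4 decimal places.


d1 = (ln(S/K) + (r - q + 0.5*sigma^2) * T) / (sigma * sqrt(T)) = -0.11084516
d2 = d1 - sigma * sqrt(T) = -0.40584516
exp(-rT) = 0.99277622; exp(-qT) = 0.99227995
P = K * exp(-rT) * N(-d2) - S_0 * exp(-qT) * N(-d1)
N(-d1) = 0.54413043; N(-d2) = 0.65757181
P = 0.9600 * 0.99277622 * 0.65757181 - 0.8900 * 0.99227995 * 0.54413043 = 0.1462

Answer: Price = 0.1462


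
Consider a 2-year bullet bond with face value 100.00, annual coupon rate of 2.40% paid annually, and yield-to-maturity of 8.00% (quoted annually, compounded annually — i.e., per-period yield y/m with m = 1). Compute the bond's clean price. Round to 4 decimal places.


Coupon per period c = face * coupon_rate / m = 2.400000
Periods per year m = 1; per-period yield y/m = 0.080000
Number of cashflows N = 2
Cashflows (t years, CF_t, discount factor 1/(1+y/m)^(m*t), PV):
  t = 1.0000: CF_t = 2.400000, DF = 0.925926, PV = 2.222222
  t = 2.0000: CF_t = 102.400000, DF = 0.857339, PV = 87.791495
Price P = sum_t PV_t = 90.013717

Answer: Price = 90.0137


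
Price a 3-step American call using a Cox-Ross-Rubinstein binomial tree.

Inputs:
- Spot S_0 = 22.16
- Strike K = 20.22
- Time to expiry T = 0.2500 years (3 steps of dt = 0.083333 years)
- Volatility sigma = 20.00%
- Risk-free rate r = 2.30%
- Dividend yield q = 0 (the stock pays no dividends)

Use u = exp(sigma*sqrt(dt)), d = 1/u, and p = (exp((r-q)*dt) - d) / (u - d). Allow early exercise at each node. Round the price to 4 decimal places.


Answer: Price = V(0,0) = 2.2503

Derivation:
dt = T/N = 0.083333
u = exp(sigma*sqrt(dt)) = 1.059434; d = 1/u = 0.943900
p = (exp((r-q)*dt) - d) / (u - d) = 0.502176
Discount per step: exp(-r*dt) = 0.998085
Stock lattice S(k, i) with i counting down-moves:
  k=0: S(0,0) = 22.1600
  k=1: S(1,0) = 23.4771; S(1,1) = 20.9168
  k=2: S(2,0) = 24.8724; S(2,1) = 22.1600; S(2,2) = 19.7434
  k=3: S(3,0) = 26.3507; S(3,1) = 23.4771; S(3,2) = 20.9168; S(3,3) = 18.6358
Terminal payoffs V(N, i) = max(S_T - K, 0):
  V(3,0) = 6.130676; V(3,1) = 3.257063; V(3,2) = 0.696824; V(3,3) = 0.000000
Backward induction: V(k, i) = exp(-r*dt) * [p * V(k+1, i) + (1-p) * V(k+1, i+1)]; then take max(V_cont, immediate exercise) for American.
  V(2,0) = exp(-r*dt) * [p*6.130676 + (1-p)*3.257063] = 4.691122; exercise = 4.652404; V(2,0) = max -> 4.691122
  V(2,1) = exp(-r*dt) * [p*3.257063 + (1-p)*0.696824] = 1.978718; exercise = 1.940000; V(2,1) = max -> 1.978718
  V(2,2) = exp(-r*dt) * [p*0.696824 + (1-p)*0.000000] = 0.349258; exercise = 0.000000; V(2,2) = max -> 0.349258
  V(1,0) = exp(-r*dt) * [p*4.691122 + (1-p)*1.978718] = 3.334424; exercise = 3.257063; V(1,0) = max -> 3.334424
  V(1,1) = exp(-r*dt) * [p*1.978718 + (1-p)*0.349258] = 1.165298; exercise = 0.696824; V(1,1) = max -> 1.165298
  V(0,0) = exp(-r*dt) * [p*3.334424 + (1-p)*1.165298] = 2.250263; exercise = 1.940000; V(0,0) = max -> 2.250263


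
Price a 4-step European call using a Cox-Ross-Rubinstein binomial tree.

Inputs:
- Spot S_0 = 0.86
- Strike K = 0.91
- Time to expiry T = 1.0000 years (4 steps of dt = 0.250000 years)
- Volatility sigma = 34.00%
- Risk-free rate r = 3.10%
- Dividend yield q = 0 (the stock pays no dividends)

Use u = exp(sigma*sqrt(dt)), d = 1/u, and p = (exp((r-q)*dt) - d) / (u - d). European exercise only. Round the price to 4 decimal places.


Answer: Price = V(0,0) = 0.1073

Derivation:
dt = T/N = 0.250000
u = exp(sigma*sqrt(dt)) = 1.185305; d = 1/u = 0.843665
p = (exp((r-q)*dt) - d) / (u - d) = 0.480375
Discount per step: exp(-r*dt) = 0.992280
Stock lattice S(k, i) with i counting down-moves:
  k=0: S(0,0) = 0.8600
  k=1: S(1,0) = 1.0194; S(1,1) = 0.7256
  k=2: S(2,0) = 1.2083; S(2,1) = 0.8600; S(2,2) = 0.6121
  k=3: S(3,0) = 1.4322; S(3,1) = 1.0194; S(3,2) = 0.7256; S(3,3) = 0.5164
  k=4: S(4,0) = 1.6975; S(4,1) = 1.2083; S(4,2) = 0.8600; S(4,3) = 0.6121; S(4,4) = 0.4357
Terminal payoffs V(N, i) = max(S_T - K, 0):
  V(4,0) = 0.787535; V(4,1) = 0.298255; V(4,2) = 0.000000; V(4,3) = 0.000000; V(4,4) = 0.000000
Backward induction: V(k, i) = exp(-r*dt) * [p * V(k+1, i) + (1-p) * V(k+1, i+1)].
  V(3,0) = exp(-r*dt) * [p*0.787535 + (1-p)*0.298255] = 0.529176
  V(3,1) = exp(-r*dt) * [p*0.298255 + (1-p)*0.000000] = 0.142168
  V(3,2) = exp(-r*dt) * [p*0.000000 + (1-p)*0.000000] = 0.000000
  V(3,3) = exp(-r*dt) * [p*0.000000 + (1-p)*0.000000] = 0.000000
  V(2,0) = exp(-r*dt) * [p*0.529176 + (1-p)*0.142168] = 0.325544
  V(2,1) = exp(-r*dt) * [p*0.142168 + (1-p)*0.000000] = 0.067767
  V(2,2) = exp(-r*dt) * [p*0.000000 + (1-p)*0.000000] = 0.000000
  V(1,0) = exp(-r*dt) * [p*0.325544 + (1-p)*0.067767] = 0.190117
  V(1,1) = exp(-r*dt) * [p*0.067767 + (1-p)*0.000000] = 0.032302
  V(0,0) = exp(-r*dt) * [p*0.190117 + (1-p)*0.032302] = 0.107278


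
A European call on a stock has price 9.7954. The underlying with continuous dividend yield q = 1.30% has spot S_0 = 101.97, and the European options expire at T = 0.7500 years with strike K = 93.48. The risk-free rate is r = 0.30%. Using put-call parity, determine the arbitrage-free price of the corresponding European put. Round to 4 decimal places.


Answer: Put price = 2.0847

Derivation:
Put-call parity: C - P = S_0 * exp(-qT) - K * exp(-rT).
S_0 * exp(-qT) = 101.9700 * 0.99029738 = 100.98062355
K * exp(-rT) = 93.4800 * 0.99775253 = 93.26990644
P = C - S*exp(-qT) + K*exp(-rT)
P = 9.7954 - 100.98062355 + 93.26990644 = 2.0847


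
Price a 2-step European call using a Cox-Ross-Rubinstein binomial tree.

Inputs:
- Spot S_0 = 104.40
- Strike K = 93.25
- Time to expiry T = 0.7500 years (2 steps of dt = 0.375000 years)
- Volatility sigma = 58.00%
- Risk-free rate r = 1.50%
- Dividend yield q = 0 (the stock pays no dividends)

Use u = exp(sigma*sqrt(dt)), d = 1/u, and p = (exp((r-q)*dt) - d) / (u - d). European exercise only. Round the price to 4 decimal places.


Answer: Price = V(0,0) = 26.1487

Derivation:
dt = T/N = 0.375000
u = exp(sigma*sqrt(dt)) = 1.426432; d = 1/u = 0.701050
p = (exp((r-q)*dt) - d) / (u - d) = 0.419904
Discount per step: exp(-r*dt) = 0.994391
Stock lattice S(k, i) with i counting down-moves:
  k=0: S(0,0) = 104.4000
  k=1: S(1,0) = 148.9195; S(1,1) = 73.1896
  k=2: S(2,0) = 212.4235; S(2,1) = 104.4000; S(2,2) = 51.3096
Terminal payoffs V(N, i) = max(S_T - K, 0):
  V(2,0) = 119.173453; V(2,1) = 11.150000; V(2,2) = 0.000000
Backward induction: V(k, i) = exp(-r*dt) * [p * V(k+1, i) + (1-p) * V(k+1, i+1)].
  V(1,0) = exp(-r*dt) * [p*119.173453 + (1-p)*11.150000] = 56.192528
  V(1,1) = exp(-r*dt) * [p*11.150000 + (1-p)*0.000000] = 4.655670
  V(0,0) = exp(-r*dt) * [p*56.192528 + (1-p)*4.655670] = 26.148713


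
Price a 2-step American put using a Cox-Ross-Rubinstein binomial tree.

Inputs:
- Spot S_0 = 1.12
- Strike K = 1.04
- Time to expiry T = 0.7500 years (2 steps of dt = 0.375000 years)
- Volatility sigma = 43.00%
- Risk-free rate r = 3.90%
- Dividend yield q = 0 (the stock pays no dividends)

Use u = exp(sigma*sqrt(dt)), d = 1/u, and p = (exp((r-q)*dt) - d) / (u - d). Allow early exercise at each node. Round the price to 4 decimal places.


dt = T/N = 0.375000
u = exp(sigma*sqrt(dt)) = 1.301243; d = 1/u = 0.768496
p = (exp((r-q)*dt) - d) / (u - d) = 0.462201
Discount per step: exp(-r*dt) = 0.985481
Stock lattice S(k, i) with i counting down-moves:
  k=0: S(0,0) = 1.1200
  k=1: S(1,0) = 1.4574; S(1,1) = 0.8607
  k=2: S(2,0) = 1.8964; S(2,1) = 1.1200; S(2,2) = 0.6615
Terminal payoffs V(N, i) = max(K - S_T, 0):
  V(2,0) = 0.000000; V(2,1) = 0.000000; V(2,2) = 0.378544
Backward induction: V(k, i) = exp(-r*dt) * [p * V(k+1, i) + (1-p) * V(k+1, i+1)]; then take max(V_cont, immediate exercise) for American.
  V(1,0) = exp(-r*dt) * [p*0.000000 + (1-p)*0.000000] = 0.000000; exercise = 0.000000; V(1,0) = max -> 0.000000
  V(1,1) = exp(-r*dt) * [p*0.000000 + (1-p)*0.378544] = 0.200625; exercise = 0.179285; V(1,1) = max -> 0.200625
  V(0,0) = exp(-r*dt) * [p*0.000000 + (1-p)*0.200625] = 0.106329; exercise = 0.000000; V(0,0) = max -> 0.106329

Answer: Price = V(0,0) = 0.1063


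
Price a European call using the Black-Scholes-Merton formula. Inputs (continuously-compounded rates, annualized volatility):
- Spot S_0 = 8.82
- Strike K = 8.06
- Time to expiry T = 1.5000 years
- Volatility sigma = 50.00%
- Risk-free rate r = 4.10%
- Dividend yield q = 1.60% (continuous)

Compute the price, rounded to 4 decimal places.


Answer: Price = 2.5037

Derivation:
d1 = (ln(S/K) + (r - q + 0.5*sigma^2) * T) / (sigma * sqrt(T)) = 0.51456972
d2 = d1 - sigma * sqrt(T) = -0.09780271
exp(-rT) = 0.94035295; exp(-qT) = 0.97628571
C = S_0 * exp(-qT) * N(d1) - K * exp(-rT) * N(d2)
N(d1) = 0.69657314; N(d2) = 0.46104448
C = 8.8200 * 0.97628571 * 0.69657314 - 8.0600 * 0.94035295 * 0.46104448 = 2.5037


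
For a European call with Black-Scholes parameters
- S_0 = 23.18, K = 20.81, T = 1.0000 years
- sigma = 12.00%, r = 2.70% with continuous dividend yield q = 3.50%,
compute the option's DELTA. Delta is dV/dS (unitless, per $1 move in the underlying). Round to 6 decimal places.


Answer: Delta = 0.785848

Derivation:
d1 = 0.8921349792; d2 = 0.7721349792
phi(d1) = 0.2679671331; exp(-qT) = 0.9656054163; exp(-rT) = 0.9733612415
N(d1) = 0.8138397060
Delta = exp(-qT) * N(d1) = 0.9656054163 * 0.8138397060 = 0.785848


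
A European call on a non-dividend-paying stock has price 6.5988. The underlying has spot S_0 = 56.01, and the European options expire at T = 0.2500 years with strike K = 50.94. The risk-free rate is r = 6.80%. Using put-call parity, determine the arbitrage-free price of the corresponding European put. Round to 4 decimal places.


Answer: Put price = 0.6701

Derivation:
Put-call parity: C - P = S_0 * exp(-qT) - K * exp(-rT).
S_0 * exp(-qT) = 56.0100 * 1.00000000 = 56.01000000
K * exp(-rT) = 50.9400 * 0.98314368 = 50.08133930
P = C - S*exp(-qT) + K*exp(-rT)
P = 6.5988 - 56.01000000 + 50.08133930 = 0.6701


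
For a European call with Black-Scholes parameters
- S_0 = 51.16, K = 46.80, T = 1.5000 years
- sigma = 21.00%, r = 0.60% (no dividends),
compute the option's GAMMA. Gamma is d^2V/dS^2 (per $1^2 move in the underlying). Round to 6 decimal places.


d1 = 0.5099206757; d2 = 0.2527242527
phi(d1) = 0.3503060490; exp(-qT) = 1.0000000000; exp(-rT) = 0.9910403788
Gamma = exp(-qT) * phi(d1) / (S * sigma * sqrt(T)) = 1.0000000000 * 0.3503060490 / (51.1600 * 0.2100 * 1.2247448714) = 0.026623

Answer: Gamma = 0.026623


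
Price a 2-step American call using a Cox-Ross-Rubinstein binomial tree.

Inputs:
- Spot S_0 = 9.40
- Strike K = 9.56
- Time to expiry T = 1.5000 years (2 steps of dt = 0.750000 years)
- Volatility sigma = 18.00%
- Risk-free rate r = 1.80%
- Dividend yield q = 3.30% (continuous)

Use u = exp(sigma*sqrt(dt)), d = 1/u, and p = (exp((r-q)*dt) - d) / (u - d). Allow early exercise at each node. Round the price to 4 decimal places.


dt = T/N = 0.750000
u = exp(sigma*sqrt(dt)) = 1.168691; d = 1/u = 0.855658
p = (exp((r-q)*dt) - d) / (u - d) = 0.425370
Discount per step: exp(-r*dt) = 0.986591
Stock lattice S(k, i) with i counting down-moves:
  k=0: S(0,0) = 9.4000
  k=1: S(1,0) = 10.9857; S(1,1) = 8.0432
  k=2: S(2,0) = 12.8389; S(2,1) = 9.4000; S(2,2) = 6.8822
Terminal payoffs V(N, i) = max(S_T - K, 0):
  V(2,0) = 3.278890; V(2,1) = 0.000000; V(2,2) = 0.000000
Backward induction: V(k, i) = exp(-r*dt) * [p * V(k+1, i) + (1-p) * V(k+1, i+1)]; then take max(V_cont, immediate exercise) for American.
  V(1,0) = exp(-r*dt) * [p*3.278890 + (1-p)*0.000000] = 1.376040; exercise = 1.425698; V(1,0) = max -> 1.425698
  V(1,1) = exp(-r*dt) * [p*0.000000 + (1-p)*0.000000] = 0.000000; exercise = 0.000000; V(1,1) = max -> 0.000000
  V(0,0) = exp(-r*dt) * [p*1.425698 + (1-p)*0.000000] = 0.598318; exercise = 0.000000; V(0,0) = max -> 0.598318

Answer: Price = V(0,0) = 0.5983


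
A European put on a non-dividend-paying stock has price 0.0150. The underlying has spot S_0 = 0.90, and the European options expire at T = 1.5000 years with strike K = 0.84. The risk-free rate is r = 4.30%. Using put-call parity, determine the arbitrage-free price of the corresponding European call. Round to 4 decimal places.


Answer: Call price = 0.1275

Derivation:
Put-call parity: C - P = S_0 * exp(-qT) - K * exp(-rT).
S_0 * exp(-qT) = 0.9000 * 1.00000000 = 0.90000000
K * exp(-rT) = 0.8400 * 0.93753611 = 0.78753034
C = P + S*exp(-qT) - K*exp(-rT)
C = 0.0150 + 0.90000000 - 0.78753034 = 0.1275


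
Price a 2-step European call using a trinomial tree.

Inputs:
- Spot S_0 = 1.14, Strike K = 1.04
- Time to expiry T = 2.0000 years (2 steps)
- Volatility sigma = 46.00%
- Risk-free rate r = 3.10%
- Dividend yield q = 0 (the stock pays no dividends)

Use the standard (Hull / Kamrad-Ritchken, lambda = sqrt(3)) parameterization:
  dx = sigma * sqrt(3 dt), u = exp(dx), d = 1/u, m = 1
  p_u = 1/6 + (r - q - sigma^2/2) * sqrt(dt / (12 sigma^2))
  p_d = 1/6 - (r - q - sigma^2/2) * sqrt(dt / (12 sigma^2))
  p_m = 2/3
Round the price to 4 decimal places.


dt = T/N = 1.000000; dx = sigma*sqrt(3*dt) = 0.796743
u = exp(dx) = 2.218305; d = 1/u = 0.450795
p_u = 0.119726, p_m = 0.666667, p_d = 0.213608
Discount per step: exp(-r*dt) = 0.969476
Stock lattice S(k, j) with j the centered position index:
  k=0: S(0,+0) = 1.1400
  k=1: S(1,-1) = 0.5139; S(1,+0) = 1.1400; S(1,+1) = 2.5289
  k=2: S(2,-2) = 0.2317; S(2,-1) = 0.5139; S(2,+0) = 1.1400; S(2,+1) = 2.5289; S(2,+2) = 5.6098
Terminal payoffs V(N, j) = max(S_T - K, 0):
  V(2,-2) = 0.000000; V(2,-1) = 0.000000; V(2,+0) = 0.100000; V(2,+1) = 1.488868; V(2,+2) = 4.569800
Backward induction: V(k, j) = exp(-r*dt) * [p_u * V(k+1, j+1) + p_m * V(k+1, j) + p_d * V(k+1, j-1)]
  V(1,-1) = exp(-r*dt) * [p_u*0.100000 + p_m*0.000000 + p_d*0.000000] = 0.011607
  V(1,+0) = exp(-r*dt) * [p_u*1.488868 + p_m*0.100000 + p_d*0.000000] = 0.237446
  V(1,+1) = exp(-r*dt) * [p_u*4.569800 + p_m*1.488868 + p_d*0.100000] = 1.513411
  V(0,+0) = exp(-r*dt) * [p_u*1.513411 + p_m*0.237446 + p_d*0.011607] = 0.331532

Answer: Price = V(0,0) = 0.3315


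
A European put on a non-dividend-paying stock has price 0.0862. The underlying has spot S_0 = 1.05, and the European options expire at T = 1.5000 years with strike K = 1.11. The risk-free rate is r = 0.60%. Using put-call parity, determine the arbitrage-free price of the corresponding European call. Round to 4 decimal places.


Put-call parity: C - P = S_0 * exp(-qT) - K * exp(-rT).
S_0 * exp(-qT) = 1.0500 * 1.00000000 = 1.05000000
K * exp(-rT) = 1.1100 * 0.99104038 = 1.10005482
C = P + S*exp(-qT) - K*exp(-rT)
C = 0.0862 + 1.05000000 - 1.10005482 = 0.0361

Answer: Call price = 0.0361


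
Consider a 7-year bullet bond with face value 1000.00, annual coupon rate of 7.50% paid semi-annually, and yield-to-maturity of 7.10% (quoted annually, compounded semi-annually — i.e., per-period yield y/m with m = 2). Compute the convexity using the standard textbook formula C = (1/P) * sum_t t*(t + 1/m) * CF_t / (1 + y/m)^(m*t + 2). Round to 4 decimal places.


Coupon per period c = face * coupon_rate / m = 37.500000
Periods per year m = 2; per-period yield y/m = 0.035500
Number of cashflows N = 14
Cashflows (t years, CF_t, discount factor 1/(1+y/m)^(m*t), PV):
  t = 0.5000: CF_t = 37.500000, DF = 0.965717, PV = 36.214389
  t = 1.0000: CF_t = 37.500000, DF = 0.932609, PV = 34.972853
  t = 1.5000: CF_t = 37.500000, DF = 0.900637, PV = 33.773880
  t = 2.0000: CF_t = 37.500000, DF = 0.869760, PV = 32.616012
  t = 2.5000: CF_t = 37.500000, DF = 0.839942, PV = 31.497838
  t = 3.0000: CF_t = 37.500000, DF = 0.811147, PV = 30.417999
  t = 3.5000: CF_t = 37.500000, DF = 0.783338, PV = 29.375181
  t = 4.0000: CF_t = 37.500000, DF = 0.756483, PV = 28.368113
  t = 4.5000: CF_t = 37.500000, DF = 0.730549, PV = 27.395570
  t = 5.0000: CF_t = 37.500000, DF = 0.705503, PV = 26.456369
  t = 5.5000: CF_t = 37.500000, DF = 0.681316, PV = 25.549366
  t = 6.0000: CF_t = 37.500000, DF = 0.657959, PV = 24.673458
  t = 6.5000: CF_t = 37.500000, DF = 0.635402, PV = 23.827579
  t = 7.0000: CF_t = 1037.500000, DF = 0.613619, PV = 636.629355
Price P = sum_t PV_t = 1021.767963
Convexity numerator sum_t t*(t + 1/m) * CF_t / (1+y/m)^(m*t + 2):
  t = 0.5000: term = 16.886940
  t = 1.0000: term = 48.924018
  t = 1.5000: term = 94.493515
  t = 2.0000: term = 152.089997
  t = 2.5000: term = 220.313854
  t = 3.0000: term = 297.865182
  t = 3.5000: term = 383.537978
  t = 4.0000: term = 476.214638
  t = 4.5000: term = 574.860741
  t = 5.0000: term = 678.520108
  t = 5.5000: term = 786.310121
  t = 6.0000: term = 897.417284
  t = 6.5000: term = 1011.093029
  t = 7.0000: term = 31170.642710
Convexity = (1/P) * sum = 36809.170115 / 1021.767963 = 36.024980

Answer: Convexity = 36.0250
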